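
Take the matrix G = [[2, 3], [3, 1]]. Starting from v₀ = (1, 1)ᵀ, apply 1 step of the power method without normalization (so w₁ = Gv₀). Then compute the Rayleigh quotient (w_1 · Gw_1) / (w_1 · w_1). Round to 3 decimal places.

λ ≈ 4.537

w1 = Gv₀ = (2·1 + 3·1; 3·1 + 1·1) = (5, 4)
Gw1 = (22, 19)
w1·Gw1 = 5·22 + 4·19 = 186; w1·w1 = 5·5 + 4·4 = 41
λ ≈ 186/41 = 4.537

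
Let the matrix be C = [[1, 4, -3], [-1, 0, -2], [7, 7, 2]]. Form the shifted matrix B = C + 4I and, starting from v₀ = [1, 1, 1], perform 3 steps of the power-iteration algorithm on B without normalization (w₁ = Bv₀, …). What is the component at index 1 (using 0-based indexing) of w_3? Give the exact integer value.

-480

B = C + 4I has rows (5, 4, -3); (-1, 4, -2); (7, 7, 6)
w1 = Bv₀ = (6, 1, 20)
w2 = Bw1 = (-26, -42, 169)
w3 = Bw2 = (-805, -480, 538)
Requested component of w3: -480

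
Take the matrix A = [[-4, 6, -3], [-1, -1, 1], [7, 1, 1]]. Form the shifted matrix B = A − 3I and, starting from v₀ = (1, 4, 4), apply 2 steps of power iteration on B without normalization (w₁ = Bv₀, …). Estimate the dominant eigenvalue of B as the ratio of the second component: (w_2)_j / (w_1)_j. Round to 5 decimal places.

-3.84615

B = A − 3I has rows (-7, 6, -3); (-1, -4, 1); (7, 1, -2)
w1 = Bv₀ = ((-7)·1 + 6·4 + (-3)·4; (-1)·1 + (-4)·4 + 1·4; 7·1 + 1·4 + (-2)·4) = (5, -13, 3)
w2 = Bw1 = ((-7)·5 + 6·(-13) + (-3)·3; (-1)·5 + (-4)·(-13) + 1·3; 7·5 + 1·(-13) + (-2)·3) = (-122, 50, 16)
Ratio: 50/-13 = -3.84615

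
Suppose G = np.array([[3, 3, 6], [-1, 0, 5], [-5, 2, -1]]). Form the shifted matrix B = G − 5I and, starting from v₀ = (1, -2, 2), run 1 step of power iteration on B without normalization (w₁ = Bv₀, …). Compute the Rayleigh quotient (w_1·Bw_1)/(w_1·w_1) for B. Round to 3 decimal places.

-8.812

B = G − 5I has rows (-2, 3, 6); (-1, -5, 5); (-5, 2, -6)
w1 = Bv₀ = (4, 19, -21)
Bw1 = (-77, -204, 144)
w1·Bw1 = -7208; w1·w1 = 818; μ ≈ -7208/818 = -8.812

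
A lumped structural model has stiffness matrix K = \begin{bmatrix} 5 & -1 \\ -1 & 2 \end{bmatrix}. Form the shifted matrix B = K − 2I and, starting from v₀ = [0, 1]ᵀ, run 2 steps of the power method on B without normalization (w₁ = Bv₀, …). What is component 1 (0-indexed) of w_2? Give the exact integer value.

1

B = K − 2I has rows (3, -1); (-1, 0)
w1 = Bv₀ = (-1, 0)
w2 = Bw1 = (-3, 1)
Requested component of w2: 1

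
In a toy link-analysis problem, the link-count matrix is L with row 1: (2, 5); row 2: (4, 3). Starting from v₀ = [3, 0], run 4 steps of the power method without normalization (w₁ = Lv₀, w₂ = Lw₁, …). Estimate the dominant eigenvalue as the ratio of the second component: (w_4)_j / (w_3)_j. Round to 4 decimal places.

w1 = Lv₀ = (2·3 + 5·0; 4·3 + 3·0) = (6, 12)
w2 = Lw1 = (2·6 + 5·12; 4·6 + 3·12) = (72, 60)
w3 = Lw2 = (444, 468)
w4 = Lw3 = (3228, 3180)
Ratio at component: 3180 / 468 = 6.7949

λ ≈ 6.7949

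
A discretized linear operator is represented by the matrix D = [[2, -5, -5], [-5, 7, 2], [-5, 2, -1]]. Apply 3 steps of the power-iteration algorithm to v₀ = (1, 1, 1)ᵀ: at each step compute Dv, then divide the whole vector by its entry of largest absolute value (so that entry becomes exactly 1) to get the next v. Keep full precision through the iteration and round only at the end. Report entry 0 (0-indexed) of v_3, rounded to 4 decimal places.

-0.9801

Dv0 = (-8.00000, 4.00000, -4.00000); divide by -8.00000 → v1 = (1.00000, -0.50000, 0.50000)
Dv1 = (2.00000, -7.50000, -6.50000); divide by -7.50000 → v2 = (-0.26667, 1.00000, 0.86667)
Dv2 = (-9.86667, 10.06667, 2.46667); divide by 10.06667 → v3 = (-0.98013, 1.00000, 0.24503)
Requested entry of v3: -592/604 = -0.9801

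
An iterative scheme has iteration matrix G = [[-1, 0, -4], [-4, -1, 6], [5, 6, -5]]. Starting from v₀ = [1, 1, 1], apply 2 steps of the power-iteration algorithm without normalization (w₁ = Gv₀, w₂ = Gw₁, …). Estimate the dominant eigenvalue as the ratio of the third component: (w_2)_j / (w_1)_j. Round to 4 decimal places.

w1 = Gv₀ = (-5, 1, 6)
w2 = Gw1 = (-19, 55, -49)
Ratio at component: -49 / 6 = -8.1667

λ ≈ -8.1667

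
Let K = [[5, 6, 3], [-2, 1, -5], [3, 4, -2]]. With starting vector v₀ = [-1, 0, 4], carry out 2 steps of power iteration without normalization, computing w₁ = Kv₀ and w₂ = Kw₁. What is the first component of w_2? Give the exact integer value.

-106

w1 = Kv₀ = (5·(-1) + 6·0 + 3·4; (-2)·(-1) + 1·0 + (-5)·4; 3·(-1) + 4·0 + (-2)·4) = (7, -18, -11)
w2 = Kw1 = (5·7 + 6·(-18) + 3·(-11); (-2)·7 + 1·(-18) + (-5)·(-11); 3·7 + 4·(-18) + (-2)·(-11)) = (-106, 23, -29)
The requested component of w2 is -106.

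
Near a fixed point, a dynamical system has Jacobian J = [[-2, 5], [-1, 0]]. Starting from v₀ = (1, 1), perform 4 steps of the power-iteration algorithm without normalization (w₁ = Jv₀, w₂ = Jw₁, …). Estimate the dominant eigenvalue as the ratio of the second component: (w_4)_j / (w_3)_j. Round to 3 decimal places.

w1 = Jv₀ = ((-2)·1 + 5·1; (-1)·1 + 0·1) = (3, -1)
w2 = Jw1 = ((-2)·3 + 5·(-1); (-1)·3 + 0·(-1)) = (-11, -3)
w3 = Jw2 = (7, 11)
w4 = Jw3 = (41, -7)
Ratio at component: -7 / 11 = -0.636

λ ≈ -0.636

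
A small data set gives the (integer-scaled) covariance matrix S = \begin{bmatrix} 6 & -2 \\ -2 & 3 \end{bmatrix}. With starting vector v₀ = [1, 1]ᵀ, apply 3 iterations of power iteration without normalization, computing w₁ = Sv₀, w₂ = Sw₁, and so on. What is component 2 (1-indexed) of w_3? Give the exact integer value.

-59

w1 = Sv₀ = (4, 1)
w2 = Sw1 = (22, -5)
w3 = Sw2 = (142, -59)
The requested component of w3 is -59.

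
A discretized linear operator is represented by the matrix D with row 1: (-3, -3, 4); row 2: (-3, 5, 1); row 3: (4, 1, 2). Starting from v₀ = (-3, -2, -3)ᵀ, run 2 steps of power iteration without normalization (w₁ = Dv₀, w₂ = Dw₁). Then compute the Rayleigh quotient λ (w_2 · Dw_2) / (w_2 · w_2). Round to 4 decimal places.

w1 = Dv₀ = ((-3)·(-3) + (-3)·(-2) + 4·(-3); (-3)·(-3) + 5·(-2) + 1·(-3); 4·(-3) + 1·(-2) + 2·(-3)) = (3, -4, -20)
w2 = Dw1 = ((-3)·3 + (-3)·(-4) + 4·(-20); (-3)·3 + 5·(-4) + 1·(-20); 4·3 + 1·(-4) + 2·(-20)) = (-77, -49, -32)
Dw2 = (250, -46, -421)
w2·Dw2 = (-77)·250 + (-49)·(-46) + (-32)·(-421) = -3524; w2·w2 = (-77)·(-77) + (-49)·(-49) + (-32)·(-32) = 9354
λ ≈ -3524/9354 = -0.3767

λ ≈ -0.3767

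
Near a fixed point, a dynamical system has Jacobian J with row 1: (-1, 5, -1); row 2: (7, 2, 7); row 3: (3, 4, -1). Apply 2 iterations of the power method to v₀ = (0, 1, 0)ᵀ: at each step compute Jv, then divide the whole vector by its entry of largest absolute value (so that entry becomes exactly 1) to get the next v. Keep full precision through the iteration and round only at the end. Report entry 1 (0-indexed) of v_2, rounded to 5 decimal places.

Jv0 = (5.000000, 2.000000, 4.000000); divide by 5.000000 → v1 = (1.000000, 0.400000, 0.800000)
Jv1 = (0.200000, 13.400000, 3.800000); divide by 13.400000 → v2 = (0.014925, 1.000000, 0.283582)
Requested entry of v2: 67/67 = 1.00000

1.00000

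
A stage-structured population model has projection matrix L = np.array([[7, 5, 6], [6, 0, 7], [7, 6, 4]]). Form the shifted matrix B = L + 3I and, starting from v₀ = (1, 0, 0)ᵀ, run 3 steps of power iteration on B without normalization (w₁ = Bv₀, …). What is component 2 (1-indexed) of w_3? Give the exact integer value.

2498

B = L + 3I has rows (10, 5, 6); (6, 3, 7); (7, 6, 7)
w1 = Bv₀ = (10·1 + 5·0 + 6·0; 6·1 + 3·0 + 7·0; 7·1 + 6·0 + 7·0) = (10, 6, 7)
w2 = Bw1 = (10·10 + 5·6 + 6·7; 6·10 + 3·6 + 7·7; 7·10 + 6·6 + 7·7) = (172, 127, 155)
w3 = Bw2 = (3285, 2498, 3051)
Requested component of w3: 2498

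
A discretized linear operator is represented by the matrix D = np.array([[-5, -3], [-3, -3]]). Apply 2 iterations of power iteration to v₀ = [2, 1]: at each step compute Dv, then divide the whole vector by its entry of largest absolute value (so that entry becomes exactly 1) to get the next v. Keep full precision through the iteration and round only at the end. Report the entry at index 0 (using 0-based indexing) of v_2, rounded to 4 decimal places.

1.0000

Dv0 = (-13.00000, -9.00000); divide by -13.00000 → v1 = (1.00000, 0.69231)
Dv1 = (-7.07692, -5.07692); divide by -7.07692 → v2 = (1.00000, 0.71739)
Requested entry of v2: 92/92 = 1.0000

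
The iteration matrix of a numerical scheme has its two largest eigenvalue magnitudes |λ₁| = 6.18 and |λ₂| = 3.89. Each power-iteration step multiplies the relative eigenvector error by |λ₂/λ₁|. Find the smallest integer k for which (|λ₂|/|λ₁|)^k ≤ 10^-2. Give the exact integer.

10

|λ₂/λ₁| = 3.89/6.18 = 0.62945
Need k ≥ ln(10^-2) / ln(0.62945) = -4.6052 / -0.4629 ≈ 9.948
Smallest integer k satisfying the bound: 10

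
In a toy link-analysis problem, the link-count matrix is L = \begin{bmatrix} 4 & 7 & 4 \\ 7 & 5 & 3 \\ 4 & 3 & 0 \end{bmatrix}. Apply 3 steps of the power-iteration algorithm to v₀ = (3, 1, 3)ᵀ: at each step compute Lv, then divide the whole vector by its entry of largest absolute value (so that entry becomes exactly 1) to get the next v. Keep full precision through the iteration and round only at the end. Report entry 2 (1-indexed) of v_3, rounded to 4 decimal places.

1.0000

Lv0 = (31.00000, 35.00000, 15.00000); divide by 35.00000 → v1 = (0.88571, 1.00000, 0.42857)
Lv1 = (12.25714, 12.48571, 6.54286); divide by 12.48571 → v2 = (0.98169, 1.00000, 0.52403)
Lv2 = (13.02288, 13.44394, 6.92677); divide by 13.44394 → v3 = (0.96868, 1.00000, 0.51523)
Requested entry of v3: 5875/5875 = 1.0000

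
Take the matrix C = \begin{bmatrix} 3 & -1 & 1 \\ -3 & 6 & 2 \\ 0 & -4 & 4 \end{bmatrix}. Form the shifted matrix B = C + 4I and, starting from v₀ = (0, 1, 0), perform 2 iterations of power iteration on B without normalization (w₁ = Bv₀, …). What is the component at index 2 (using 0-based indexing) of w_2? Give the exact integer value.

B = C + 4I has rows (7, -1, 1); (-3, 10, 2); (0, -4, 8)
w1 = Bv₀ = (7·0 + (-1)·1 + 1·0; (-3)·0 + 10·1 + 2·0; 0·0 + (-4)·1 + 8·0) = (-1, 10, -4)
w2 = Bw1 = (7·(-1) + (-1)·10 + 1·(-4); (-3)·(-1) + 10·10 + 2·(-4); 0·(-1) + (-4)·10 + 8·(-4)) = (-21, 95, -72)
Requested component of w2: -72

-72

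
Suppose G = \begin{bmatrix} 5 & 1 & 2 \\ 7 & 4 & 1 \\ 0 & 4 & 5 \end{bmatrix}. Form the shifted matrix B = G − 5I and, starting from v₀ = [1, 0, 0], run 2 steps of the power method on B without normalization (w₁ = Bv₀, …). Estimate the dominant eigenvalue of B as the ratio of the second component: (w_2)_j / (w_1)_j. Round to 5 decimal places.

μ ≈ -1.00000

B = G − 5I has rows (0, 1, 2); (7, -1, 1); (0, 4, 0)
w1 = Bv₀ = (0·1 + 1·0 + 2·0; 7·1 + (-1)·0 + 1·0; 0·1 + 4·0 + 0·0) = (0, 7, 0)
w2 = Bw1 = (0·0 + 1·7 + 2·0; 7·0 + (-1)·7 + 1·0; 0·0 + 4·7 + 0·0) = (7, -7, 28)
Ratio: -7/7 = -1.00000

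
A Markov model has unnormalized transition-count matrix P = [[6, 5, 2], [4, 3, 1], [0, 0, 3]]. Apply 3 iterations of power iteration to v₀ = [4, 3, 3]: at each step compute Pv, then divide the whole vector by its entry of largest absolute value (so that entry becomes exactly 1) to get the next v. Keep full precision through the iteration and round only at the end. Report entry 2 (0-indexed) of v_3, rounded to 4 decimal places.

0.0203

Pv0 = (45.00000, 28.00000, 9.00000); divide by 45.00000 → v1 = (1.00000, 0.62222, 0.20000)
Pv1 = (9.51111, 6.06667, 0.60000); divide by 9.51111 → v2 = (1.00000, 0.63785, 0.06308)
Pv2 = (9.31542, 5.97664, 0.18925); divide by 9.31542 → v3 = (1.00000, 0.64159, 0.02032)
Requested entry of v3: 81/3987 = 0.0203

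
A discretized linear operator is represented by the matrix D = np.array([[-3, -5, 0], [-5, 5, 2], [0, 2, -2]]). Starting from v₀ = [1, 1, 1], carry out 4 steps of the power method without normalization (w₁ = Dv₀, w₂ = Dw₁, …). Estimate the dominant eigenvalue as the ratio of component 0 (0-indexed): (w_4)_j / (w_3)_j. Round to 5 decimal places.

0.21918

w1 = Dv₀ = ((-3)·1 + (-5)·1 + 0·1; (-5)·1 + 5·1 + 2·1; 0·1 + 2·1 + (-2)·1) = (-8, 2, 0)
w2 = Dw1 = ((-3)·(-8) + (-5)·2 + 0·0; (-5)·(-8) + 5·2 + 2·0; 0·(-8) + 2·2 + (-2)·0) = (14, 50, 4)
w3 = Dw2 = (-292, 188, 92)
w4 = Dw3 = (-64, 2584, 192)
Ratio at component: -64 / -292 = 0.21918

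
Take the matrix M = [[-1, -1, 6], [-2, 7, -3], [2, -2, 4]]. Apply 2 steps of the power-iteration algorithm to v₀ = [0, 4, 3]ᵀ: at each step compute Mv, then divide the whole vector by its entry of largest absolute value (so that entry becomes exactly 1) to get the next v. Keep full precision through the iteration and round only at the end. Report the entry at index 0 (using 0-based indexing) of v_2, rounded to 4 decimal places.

-0.0968

Mv0 = (14.00000, 19.00000, 4.00000); divide by 19.00000 → v1 = (0.73684, 1.00000, 0.21053)
Mv1 = (-0.47368, 4.89474, 0.31579); divide by 4.89474 → v2 = (-0.09677, 1.00000, 0.06452)
Requested entry of v2: -9/93 = -0.0968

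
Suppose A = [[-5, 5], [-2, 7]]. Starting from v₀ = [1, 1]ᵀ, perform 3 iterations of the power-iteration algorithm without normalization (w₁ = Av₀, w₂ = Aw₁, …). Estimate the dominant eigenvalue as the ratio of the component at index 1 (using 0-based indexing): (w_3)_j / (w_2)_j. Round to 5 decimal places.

w1 = Av₀ = ((-5)·1 + 5·1; (-2)·1 + 7·1) = (0, 5)
w2 = Aw1 = ((-5)·0 + 5·5; (-2)·0 + 7·5) = (25, 35)
w3 = Aw2 = (50, 195)
Ratio at component: 195 / 35 = 5.57143

5.57143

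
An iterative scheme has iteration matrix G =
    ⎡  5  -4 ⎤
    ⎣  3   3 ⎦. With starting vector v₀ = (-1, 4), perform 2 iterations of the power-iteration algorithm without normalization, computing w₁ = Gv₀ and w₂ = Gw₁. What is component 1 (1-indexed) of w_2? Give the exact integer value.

w1 = Gv₀ = (5·(-1) + (-4)·4; 3·(-1) + 3·4) = (-21, 9)
w2 = Gw1 = (5·(-21) + (-4)·9; 3·(-21) + 3·9) = (-141, -36)
The requested component of w2 is -141.

-141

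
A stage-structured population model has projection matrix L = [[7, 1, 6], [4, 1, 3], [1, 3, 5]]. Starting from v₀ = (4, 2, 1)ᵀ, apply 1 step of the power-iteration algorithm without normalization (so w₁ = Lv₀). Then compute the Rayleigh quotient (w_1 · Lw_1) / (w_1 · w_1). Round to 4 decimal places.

λ ≈ 10.2385

w1 = Lv₀ = (36, 21, 15)
Lw1 = (363, 210, 174)
w1·Lw1 = 36·363 + 21·210 + 15·174 = 20088; w1·w1 = 36·36 + 21·21 + 15·15 = 1962
λ ≈ 20088/1962 = 10.2385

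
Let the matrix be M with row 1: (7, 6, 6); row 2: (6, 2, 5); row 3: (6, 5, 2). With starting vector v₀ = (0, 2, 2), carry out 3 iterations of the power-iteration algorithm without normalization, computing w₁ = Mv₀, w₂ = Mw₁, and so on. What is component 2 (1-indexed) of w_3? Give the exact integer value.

3710

w1 = Mv₀ = (24, 14, 14)
w2 = Mw1 = (336, 242, 242)
w3 = Mw2 = (5256, 3710, 3710)
The requested component of w3 is 3710.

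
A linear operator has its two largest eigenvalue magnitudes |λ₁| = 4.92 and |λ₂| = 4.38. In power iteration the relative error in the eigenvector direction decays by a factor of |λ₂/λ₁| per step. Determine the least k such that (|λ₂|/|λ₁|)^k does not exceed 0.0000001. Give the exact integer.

139

|λ₂/λ₁| = 4.38/4.92 = 0.89024
Need k ≥ ln(0.0000001) / ln(0.89024) = -16.1181 / -0.1163 ≈ 138.639
Smallest integer k satisfying the bound: 139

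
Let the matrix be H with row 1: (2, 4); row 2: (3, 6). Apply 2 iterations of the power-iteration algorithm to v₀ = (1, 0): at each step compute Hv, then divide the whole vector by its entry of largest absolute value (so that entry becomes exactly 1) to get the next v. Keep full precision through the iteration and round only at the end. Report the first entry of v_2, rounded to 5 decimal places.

Hv0 = (2.000000, 3.000000); divide by 3.000000 → v1 = (0.666667, 1.000000)
Hv1 = (5.333333, 8.000000); divide by 8.000000 → v2 = (0.666667, 1.000000)
Requested entry of v2: 16/24 = 0.66667

0.66667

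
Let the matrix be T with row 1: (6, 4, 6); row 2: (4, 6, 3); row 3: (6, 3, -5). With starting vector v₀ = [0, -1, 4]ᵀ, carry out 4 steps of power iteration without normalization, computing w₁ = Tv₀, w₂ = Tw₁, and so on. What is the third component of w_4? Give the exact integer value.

w1 = Tv₀ = (6·0 + 4·(-1) + 6·4; 4·0 + 6·(-1) + 3·4; 6·0 + 3·(-1) + (-5)·4) = (20, 6, -23)
w2 = Tw1 = (6·20 + 4·6 + 6·(-23); 4·20 + 6·6 + 3·(-23); 6·20 + 3·6 + (-5)·(-23)) = (6, 47, 253)
w3 = Tw2 = (1742, 1065, -1088)
w4 = Tw3 = (8184, 10094, 19087)
The requested component of w4 is 19087.

19087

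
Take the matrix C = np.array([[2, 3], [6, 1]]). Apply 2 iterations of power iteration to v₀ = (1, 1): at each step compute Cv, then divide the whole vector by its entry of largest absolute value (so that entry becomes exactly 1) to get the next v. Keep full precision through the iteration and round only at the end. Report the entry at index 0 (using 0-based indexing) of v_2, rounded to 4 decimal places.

0.8378

Cv0 = (5.00000, 7.00000); divide by 7.00000 → v1 = (0.71429, 1.00000)
Cv1 = (4.42857, 5.28571); divide by 5.28571 → v2 = (0.83784, 1.00000)
Requested entry of v2: 31/37 = 0.8378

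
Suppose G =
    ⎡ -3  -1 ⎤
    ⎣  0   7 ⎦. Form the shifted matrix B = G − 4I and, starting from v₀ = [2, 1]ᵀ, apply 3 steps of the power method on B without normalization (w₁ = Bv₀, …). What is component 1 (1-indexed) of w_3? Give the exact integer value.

B = G − 4I has rows (-7, -1); (0, 3)
w1 = Bv₀ = (-15, 3)
w2 = Bw1 = (102, 9)
w3 = Bw2 = (-723, 27)
Requested component of w3: -723

-723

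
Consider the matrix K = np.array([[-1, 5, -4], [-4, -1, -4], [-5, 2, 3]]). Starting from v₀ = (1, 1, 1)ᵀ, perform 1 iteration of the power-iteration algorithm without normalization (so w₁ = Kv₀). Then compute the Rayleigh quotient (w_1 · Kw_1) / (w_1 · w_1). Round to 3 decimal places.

-1.000

w1 = Kv₀ = ((-1)·1 + 5·1 + (-4)·1; (-4)·1 + (-1)·1 + (-4)·1; (-5)·1 + 2·1 + 3·1) = (0, -9, 0)
Kw1 = (-45, 9, -18)
w1·Kw1 = 0·(-45) + (-9)·9 + 0·(-18) = -81; w1·w1 = 0·0 + (-9)·(-9) + 0·0 = 81
λ ≈ -81/81 = -1.000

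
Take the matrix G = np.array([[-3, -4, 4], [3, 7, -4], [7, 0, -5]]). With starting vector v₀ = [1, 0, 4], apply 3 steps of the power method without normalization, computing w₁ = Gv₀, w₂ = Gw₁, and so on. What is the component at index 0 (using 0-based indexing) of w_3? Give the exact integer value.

741

w1 = Gv₀ = ((-3)·1 + (-4)·0 + 4·4; 3·1 + 7·0 + (-4)·4; 7·1 + 0·0 + (-5)·4) = (13, -13, -13)
w2 = Gw1 = ((-3)·13 + (-4)·(-13) + 4·(-13); 3·13 + 7·(-13) + (-4)·(-13); 7·13 + 0·(-13) + (-5)·(-13)) = (-39, 0, 156)
w3 = Gw2 = (741, -741, -1053)
The requested component of w3 is 741.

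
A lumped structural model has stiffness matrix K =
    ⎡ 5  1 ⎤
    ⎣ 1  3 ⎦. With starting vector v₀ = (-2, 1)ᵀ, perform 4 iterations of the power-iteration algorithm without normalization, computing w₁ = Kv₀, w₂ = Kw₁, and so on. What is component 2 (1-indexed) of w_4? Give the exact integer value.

w1 = Kv₀ = (-9, 1)
w2 = Kw1 = (-44, -6)
w3 = Kw2 = (-226, -62)
w4 = Kw3 = (-1192, -412)
The requested component of w4 is -412.

-412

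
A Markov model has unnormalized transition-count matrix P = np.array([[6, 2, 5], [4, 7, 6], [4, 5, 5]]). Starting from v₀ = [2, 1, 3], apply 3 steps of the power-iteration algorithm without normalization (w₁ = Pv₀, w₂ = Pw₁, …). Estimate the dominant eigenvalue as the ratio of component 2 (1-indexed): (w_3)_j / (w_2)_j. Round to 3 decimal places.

14.856

w1 = Pv₀ = (6·2 + 2·1 + 5·3; 4·2 + 7·1 + 6·3; 4·2 + 5·1 + 5·3) = (29, 33, 28)
w2 = Pw1 = (6·29 + 2·33 + 5·28; 4·29 + 7·33 + 6·28; 4·29 + 5·33 + 5·28) = (380, 515, 421)
w3 = Pw2 = (5415, 7651, 6200)
Ratio at component: 7651 / 515 = 14.856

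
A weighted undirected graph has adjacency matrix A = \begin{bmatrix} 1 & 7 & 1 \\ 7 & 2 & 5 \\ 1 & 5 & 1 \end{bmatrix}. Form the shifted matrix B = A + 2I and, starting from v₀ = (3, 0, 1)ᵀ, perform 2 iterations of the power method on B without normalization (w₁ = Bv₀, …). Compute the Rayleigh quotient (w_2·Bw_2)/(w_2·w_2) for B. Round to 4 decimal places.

B = A + 2I has rows (3, 7, 1); (7, 4, 5); (1, 5, 3)
w1 = Bv₀ = (3·3 + 7·0 + 1·1; 7·3 + 4·0 + 5·1; 1·3 + 5·0 + 3·1) = (10, 26, 6)
w2 = Bw1 = (3·10 + 7·26 + 1·6; 7·10 + 4·26 + 5·6; 1·10 + 5·26 + 3·6) = (218, 204, 158)
Bw2 = (2240, 3132, 1712)
w2·Bw2 = 1397744; w2·w2 = 114104; μ ≈ 1397744/114104 = 12.2497

12.2497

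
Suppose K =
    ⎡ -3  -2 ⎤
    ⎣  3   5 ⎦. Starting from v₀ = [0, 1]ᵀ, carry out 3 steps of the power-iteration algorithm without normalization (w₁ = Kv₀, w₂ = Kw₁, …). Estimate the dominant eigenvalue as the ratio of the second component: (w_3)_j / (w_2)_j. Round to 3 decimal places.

w1 = Kv₀ = ((-3)·0 + (-2)·1; 3·0 + 5·1) = (-2, 5)
w2 = Kw1 = ((-3)·(-2) + (-2)·5; 3·(-2) + 5·5) = (-4, 19)
w3 = Kw2 = (-26, 83)
Ratio at component: 83 / 19 = 4.368

4.368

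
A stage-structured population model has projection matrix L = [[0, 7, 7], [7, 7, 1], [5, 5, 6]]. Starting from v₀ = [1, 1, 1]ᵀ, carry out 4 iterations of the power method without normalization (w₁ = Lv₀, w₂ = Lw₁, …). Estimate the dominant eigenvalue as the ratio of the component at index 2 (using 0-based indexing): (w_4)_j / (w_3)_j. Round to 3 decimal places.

w1 = Lv₀ = (0·1 + 7·1 + 7·1; 7·1 + 7·1 + 1·1; 5·1 + 5·1 + 6·1) = (14, 15, 16)
w2 = Lw1 = (0·14 + 7·15 + 7·16; 7·14 + 7·15 + 1·16; 5·14 + 5·15 + 6·16) = (217, 219, 241)
w3 = Lw2 = (3220, 3293, 3626)
w4 = Lw3 = (48433, 49217, 54321)
Ratio at component: 54321 / 3626 = 14.981

λ ≈ 14.981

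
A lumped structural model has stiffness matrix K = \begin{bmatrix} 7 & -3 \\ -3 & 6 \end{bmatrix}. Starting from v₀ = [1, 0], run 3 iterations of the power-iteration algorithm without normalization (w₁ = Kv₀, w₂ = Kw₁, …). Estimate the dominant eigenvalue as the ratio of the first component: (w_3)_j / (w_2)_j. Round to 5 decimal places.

λ ≈ 9.01724

w1 = Kv₀ = (7·1 + (-3)·0; (-3)·1 + 6·0) = (7, -3)
w2 = Kw1 = (7·7 + (-3)·(-3); (-3)·7 + 6·(-3)) = (58, -39)
w3 = Kw2 = (523, -408)
Ratio at component: 523 / 58 = 9.01724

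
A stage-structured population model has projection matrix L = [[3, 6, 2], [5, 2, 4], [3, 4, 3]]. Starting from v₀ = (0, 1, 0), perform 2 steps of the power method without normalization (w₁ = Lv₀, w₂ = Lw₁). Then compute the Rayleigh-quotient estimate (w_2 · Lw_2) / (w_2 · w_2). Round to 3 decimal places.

w1 = Lv₀ = (6, 2, 4)
w2 = Lw1 = (38, 50, 38)
Lw2 = (490, 442, 428)
w2·Lw2 = 38·490 + 50·442 + 38·428 = 56984; w2·w2 = 38·38 + 50·50 + 38·38 = 5388
λ ≈ 56984/5388 = 10.576

10.576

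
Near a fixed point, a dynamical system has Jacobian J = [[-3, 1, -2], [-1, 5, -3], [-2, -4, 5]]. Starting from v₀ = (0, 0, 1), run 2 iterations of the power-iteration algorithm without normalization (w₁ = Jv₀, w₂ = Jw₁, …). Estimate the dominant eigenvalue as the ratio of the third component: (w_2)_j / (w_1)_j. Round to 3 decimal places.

8.200

w1 = Jv₀ = ((-3)·0 + 1·0 + (-2)·1; (-1)·0 + 5·0 + (-3)·1; (-2)·0 + (-4)·0 + 5·1) = (-2, -3, 5)
w2 = Jw1 = ((-3)·(-2) + 1·(-3) + (-2)·5; (-1)·(-2) + 5·(-3) + (-3)·5; (-2)·(-2) + (-4)·(-3) + 5·5) = (-7, -28, 41)
Ratio at component: 41 / 5 = 8.200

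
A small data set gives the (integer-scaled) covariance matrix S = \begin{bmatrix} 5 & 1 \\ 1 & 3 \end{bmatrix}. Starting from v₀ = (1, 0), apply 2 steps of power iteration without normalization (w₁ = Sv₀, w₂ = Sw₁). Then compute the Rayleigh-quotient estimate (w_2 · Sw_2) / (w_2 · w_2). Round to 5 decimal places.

w1 = Sv₀ = (5, 1)
w2 = Sw1 = (26, 8)
Sw2 = (138, 50)
w2·Sw2 = 26·138 + 8·50 = 3988; w2·w2 = 26·26 + 8·8 = 740
λ ≈ 3988/740 = 5.38919

λ ≈ 5.38919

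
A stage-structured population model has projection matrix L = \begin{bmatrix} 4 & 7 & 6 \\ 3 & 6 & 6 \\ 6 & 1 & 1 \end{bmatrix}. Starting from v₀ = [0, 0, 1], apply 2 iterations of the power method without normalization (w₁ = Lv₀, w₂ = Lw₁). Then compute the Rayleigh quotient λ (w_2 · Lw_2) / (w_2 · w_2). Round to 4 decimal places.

13.4108

w1 = Lv₀ = (4·0 + 7·0 + 6·1; 3·0 + 6·0 + 6·1; 6·0 + 1·0 + 1·1) = (6, 6, 1)
w2 = Lw1 = (4·6 + 7·6 + 6·1; 3·6 + 6·6 + 6·1; 6·6 + 1·6 + 1·1) = (72, 60, 43)
Lw2 = (966, 834, 535)
w2·Lw2 = 72·966 + 60·834 + 43·535 = 142597; w2·w2 = 72·72 + 60·60 + 43·43 = 10633
λ ≈ 142597/10633 = 13.4108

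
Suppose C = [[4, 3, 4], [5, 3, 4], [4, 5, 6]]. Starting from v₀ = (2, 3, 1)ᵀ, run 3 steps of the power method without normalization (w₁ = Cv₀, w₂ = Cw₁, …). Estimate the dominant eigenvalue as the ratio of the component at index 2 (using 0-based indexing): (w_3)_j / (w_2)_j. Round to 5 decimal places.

w1 = Cv₀ = (21, 23, 29)
w2 = Cw1 = (269, 290, 373)
w3 = Cw2 = (3438, 3707, 4764)
Ratio at component: 4764 / 373 = 12.77212

λ ≈ 12.77212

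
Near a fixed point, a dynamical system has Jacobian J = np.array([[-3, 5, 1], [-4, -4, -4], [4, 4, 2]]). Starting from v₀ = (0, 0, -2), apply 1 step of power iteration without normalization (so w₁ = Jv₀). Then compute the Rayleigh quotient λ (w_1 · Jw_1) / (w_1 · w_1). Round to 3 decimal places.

λ ≈ -2.524

w1 = Jv₀ = (-2, 8, -4)
Jw1 = (42, -8, 16)
w1·Jw1 = (-2)·42 + 8·(-8) + (-4)·16 = -212; w1·w1 = (-2)·(-2) + 8·8 + (-4)·(-4) = 84
λ ≈ -212/84 = -2.524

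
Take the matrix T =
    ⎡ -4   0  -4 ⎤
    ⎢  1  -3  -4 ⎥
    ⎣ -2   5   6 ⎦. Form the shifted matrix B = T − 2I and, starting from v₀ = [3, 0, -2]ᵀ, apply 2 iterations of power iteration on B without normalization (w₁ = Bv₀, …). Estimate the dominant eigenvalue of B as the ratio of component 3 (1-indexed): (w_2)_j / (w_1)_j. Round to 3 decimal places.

B = T − 2I has rows (-6, 0, -4); (1, -5, -4); (-2, 5, 4)
w1 = Bv₀ = ((-6)·3 + 0·0 + (-4)·(-2); 1·3 + (-5)·0 + (-4)·(-2); (-2)·3 + 5·0 + 4·(-2)) = (-10, 11, -14)
w2 = Bw1 = ((-6)·(-10) + 0·11 + (-4)·(-14); 1·(-10) + (-5)·11 + (-4)·(-14); (-2)·(-10) + 5·11 + 4·(-14)) = (116, -9, 19)
Ratio: 19/-14 = -1.357

μ ≈ -1.357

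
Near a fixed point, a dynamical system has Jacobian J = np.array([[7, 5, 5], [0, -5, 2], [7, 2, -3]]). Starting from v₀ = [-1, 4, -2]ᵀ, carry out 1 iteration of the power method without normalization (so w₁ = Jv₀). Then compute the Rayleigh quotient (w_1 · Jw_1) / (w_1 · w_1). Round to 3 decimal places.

w1 = Jv₀ = (7·(-1) + 5·4 + 5·(-2); 0·(-1) + (-5)·4 + 2·(-2); 7·(-1) + 2·4 + (-3)·(-2)) = (3, -24, 7)
Jw1 = (-64, 134, -48)
w1·Jw1 = 3·(-64) + (-24)·134 + 7·(-48) = -3744; w1·w1 = 3·3 + (-24)·(-24) + 7·7 = 634
λ ≈ -3744/634 = -5.905

λ ≈ -5.905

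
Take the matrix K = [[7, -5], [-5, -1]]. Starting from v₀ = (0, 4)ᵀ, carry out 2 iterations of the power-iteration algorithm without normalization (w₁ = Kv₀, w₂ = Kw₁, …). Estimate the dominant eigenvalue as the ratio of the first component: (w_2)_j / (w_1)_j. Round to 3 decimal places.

6.000

w1 = Kv₀ = (7·0 + (-5)·4; (-5)·0 + (-1)·4) = (-20, -4)
w2 = Kw1 = (7·(-20) + (-5)·(-4); (-5)·(-20) + (-1)·(-4)) = (-120, 104)
Ratio at component: -120 / -20 = 6.000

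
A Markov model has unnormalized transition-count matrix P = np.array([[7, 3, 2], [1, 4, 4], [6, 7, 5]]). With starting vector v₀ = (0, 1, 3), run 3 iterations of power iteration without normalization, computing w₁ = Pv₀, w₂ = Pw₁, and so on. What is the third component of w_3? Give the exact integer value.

w1 = Pv₀ = (7·0 + 3·1 + 2·3; 1·0 + 4·1 + 4·3; 6·0 + 7·1 + 5·3) = (9, 16, 22)
w2 = Pw1 = (7·9 + 3·16 + 2·22; 1·9 + 4·16 + 4·22; 6·9 + 7·16 + 5·22) = (155, 161, 276)
w3 = Pw2 = (2120, 1903, 3437)
The requested component of w3 is 3437.

3437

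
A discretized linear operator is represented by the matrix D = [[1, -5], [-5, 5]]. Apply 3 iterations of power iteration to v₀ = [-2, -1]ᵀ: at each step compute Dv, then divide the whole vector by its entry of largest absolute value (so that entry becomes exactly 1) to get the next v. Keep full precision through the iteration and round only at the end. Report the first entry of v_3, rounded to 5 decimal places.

Dv0 = (3.000000, 5.000000); divide by 5.000000 → v1 = (0.600000, 1.000000)
Dv1 = (-4.400000, 2.000000); divide by -4.400000 → v2 = (1.000000, -0.454545)
Dv2 = (3.272727, -7.272727); divide by -7.272727 → v3 = (-0.450000, 1.000000)
Requested entry of v3: -72/160 = -0.45000

-0.45000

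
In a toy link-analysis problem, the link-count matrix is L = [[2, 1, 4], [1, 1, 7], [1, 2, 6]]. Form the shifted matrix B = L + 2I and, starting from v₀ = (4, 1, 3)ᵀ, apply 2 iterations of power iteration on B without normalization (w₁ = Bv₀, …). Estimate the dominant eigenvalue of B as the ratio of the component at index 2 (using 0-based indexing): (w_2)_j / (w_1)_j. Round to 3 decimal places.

B = L + 2I has rows (4, 1, 4); (1, 3, 7); (1, 2, 8)
w1 = Bv₀ = (4·4 + 1·1 + 4·3; 1·4 + 3·1 + 7·3; 1·4 + 2·1 + 8·3) = (29, 28, 30)
w2 = Bw1 = (4·29 + 1·28 + 4·30; 1·29 + 3·28 + 7·30; 1·29 + 2·28 + 8·30) = (264, 323, 325)
Ratio: 325/30 = 10.833

10.833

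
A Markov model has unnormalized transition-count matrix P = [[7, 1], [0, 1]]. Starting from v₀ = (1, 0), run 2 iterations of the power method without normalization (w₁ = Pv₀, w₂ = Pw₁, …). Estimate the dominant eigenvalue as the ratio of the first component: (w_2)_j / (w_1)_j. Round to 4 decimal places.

w1 = Pv₀ = (7·1 + 1·0; 0·1 + 1·0) = (7, 0)
w2 = Pw1 = (7·7 + 1·0; 0·7 + 1·0) = (49, 0)
Ratio at component: 49 / 7 = 7.0000

λ ≈ 7.0000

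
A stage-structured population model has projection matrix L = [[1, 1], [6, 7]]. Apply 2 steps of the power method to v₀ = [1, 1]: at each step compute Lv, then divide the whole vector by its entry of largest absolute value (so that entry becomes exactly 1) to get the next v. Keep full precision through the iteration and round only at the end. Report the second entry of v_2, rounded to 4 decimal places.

1.0000

Lv0 = (2.00000, 13.00000); divide by 13.00000 → v1 = (0.15385, 1.00000)
Lv1 = (1.15385, 7.92308); divide by 7.92308 → v2 = (0.14563, 1.00000)
Requested entry of v2: 103/103 = 1.0000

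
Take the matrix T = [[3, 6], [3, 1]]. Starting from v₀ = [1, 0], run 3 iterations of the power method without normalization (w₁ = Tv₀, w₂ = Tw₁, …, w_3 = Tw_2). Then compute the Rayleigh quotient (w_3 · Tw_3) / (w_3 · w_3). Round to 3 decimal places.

λ ≈ 6.455

w1 = Tv₀ = (3, 3)
w2 = Tw1 = (27, 12)
w3 = Tw2 = (153, 93)
Tw3 = (1017, 552)
w3·Tw3 = 153·1017 + 93·552 = 206937; w3·w3 = 153·153 + 93·93 = 32058
λ ≈ 206937/32058 = 6.455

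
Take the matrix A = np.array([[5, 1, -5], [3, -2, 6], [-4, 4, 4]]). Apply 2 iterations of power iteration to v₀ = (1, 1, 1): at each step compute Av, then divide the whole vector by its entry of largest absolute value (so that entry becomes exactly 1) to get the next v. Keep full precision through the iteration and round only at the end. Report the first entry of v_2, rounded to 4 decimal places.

-0.2000

Av0 = (1.00000, 7.00000, 4.00000); divide by 7.00000 → v1 = (0.14286, 1.00000, 0.57143)
Av1 = (-1.14286, 1.85714, 5.71429); divide by 5.71429 → v2 = (-0.20000, 0.32500, 1.00000)
Requested entry of v2: -8/40 = -0.2000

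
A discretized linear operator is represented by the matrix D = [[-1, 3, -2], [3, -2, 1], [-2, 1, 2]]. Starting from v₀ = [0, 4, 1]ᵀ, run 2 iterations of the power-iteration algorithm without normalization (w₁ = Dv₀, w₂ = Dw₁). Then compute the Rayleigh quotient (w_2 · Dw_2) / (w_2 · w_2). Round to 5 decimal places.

λ ≈ -5.11128

w1 = Dv₀ = ((-1)·0 + 3·4 + (-2)·1; 3·0 + (-2)·4 + 1·1; (-2)·0 + 1·4 + 2·1) = (10, -7, 6)
w2 = Dw1 = ((-1)·10 + 3·(-7) + (-2)·6; 3·10 + (-2)·(-7) + 1·6; (-2)·10 + 1·(-7) + 2·6) = (-43, 50, -15)
Dw2 = (223, -244, 106)
w2·Dw2 = (-43)·223 + 50·(-244) + (-15)·106 = -23379; w2·w2 = (-43)·(-43) + 50·50 + (-15)·(-15) = 4574
λ ≈ -23379/4574 = -5.11128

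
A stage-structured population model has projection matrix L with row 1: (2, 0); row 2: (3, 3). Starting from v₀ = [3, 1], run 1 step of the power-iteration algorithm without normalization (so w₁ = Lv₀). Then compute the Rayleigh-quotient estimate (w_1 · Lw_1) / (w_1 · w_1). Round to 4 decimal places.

w1 = Lv₀ = (2·3 + 0·1; 3·3 + 3·1) = (6, 12)
Lw1 = (12, 54)
w1·Lw1 = 6·12 + 12·54 = 720; w1·w1 = 6·6 + 12·12 = 180
λ ≈ 720/180 = 4.0000

4.0000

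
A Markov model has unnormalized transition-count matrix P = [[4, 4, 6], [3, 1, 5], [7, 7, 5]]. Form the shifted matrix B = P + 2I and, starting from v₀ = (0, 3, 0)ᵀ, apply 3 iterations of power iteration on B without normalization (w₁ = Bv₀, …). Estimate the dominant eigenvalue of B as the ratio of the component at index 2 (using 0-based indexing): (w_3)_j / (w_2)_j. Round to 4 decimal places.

μ ≈ 16.5714

B = P + 2I has rows (6, 4, 6); (3, 3, 5); (7, 7, 7)
w1 = Bv₀ = (6·0 + 4·3 + 6·0; 3·0 + 3·3 + 5·0; 7·0 + 7·3 + 7·0) = (12, 9, 21)
w2 = Bw1 = (6·12 + 4·9 + 6·21; 3·12 + 3·9 + 5·21; 7·12 + 7·9 + 7·21) = (234, 168, 294)
w3 = Bw2 = (3840, 2676, 4872)
Ratio: 4872/294 = 16.5714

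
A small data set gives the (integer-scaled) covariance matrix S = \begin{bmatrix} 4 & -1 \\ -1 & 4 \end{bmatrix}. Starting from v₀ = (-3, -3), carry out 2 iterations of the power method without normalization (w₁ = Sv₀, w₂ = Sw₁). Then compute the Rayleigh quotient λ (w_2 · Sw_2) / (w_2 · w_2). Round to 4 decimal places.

w1 = Sv₀ = (4·(-3) + (-1)·(-3); (-1)·(-3) + 4·(-3)) = (-9, -9)
w2 = Sw1 = (4·(-9) + (-1)·(-9); (-1)·(-9) + 4·(-9)) = (-27, -27)
Sw2 = (-81, -81)
w2·Sw2 = (-27)·(-81) + (-27)·(-81) = 4374; w2·w2 = (-27)·(-27) + (-27)·(-27) = 1458
λ ≈ 4374/1458 = 3.0000

3.0000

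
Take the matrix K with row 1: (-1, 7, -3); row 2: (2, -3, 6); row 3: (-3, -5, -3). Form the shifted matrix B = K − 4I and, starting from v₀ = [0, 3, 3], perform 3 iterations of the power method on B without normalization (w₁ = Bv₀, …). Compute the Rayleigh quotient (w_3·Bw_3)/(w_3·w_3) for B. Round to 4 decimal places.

B = K − 4I has rows (-5, 7, -3); (2, -7, 6); (-3, -5, -7)
w1 = Bv₀ = ((-5)·0 + 7·3 + (-3)·3; 2·0 + (-7)·3 + 6·3; (-3)·0 + (-5)·3 + (-7)·3) = (12, -3, -36)
w2 = Bw1 = ((-5)·12 + 7·(-3) + (-3)·(-36); 2·12 + (-7)·(-3) + 6·(-36); (-3)·12 + (-5)·(-3) + (-7)·(-36)) = (27, -171, 231)
w3 = Bw2 = (-2025, 2637, -843)
Bw3 = (31113, -27567, -1209)
w3·Bw3 = -134678817; w3·w3 = 11765043; μ ≈ -134678817/11765043 = -11.4474

μ ≈ -11.4474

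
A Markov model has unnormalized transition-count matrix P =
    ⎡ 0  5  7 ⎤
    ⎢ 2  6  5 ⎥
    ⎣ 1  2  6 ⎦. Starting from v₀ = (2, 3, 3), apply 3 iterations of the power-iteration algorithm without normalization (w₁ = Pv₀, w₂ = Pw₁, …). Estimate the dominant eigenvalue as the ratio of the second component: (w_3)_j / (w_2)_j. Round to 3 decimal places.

λ ≈ 10.868

w1 = Pv₀ = (0·2 + 5·3 + 7·3; 2·2 + 6·3 + 5·3; 1·2 + 2·3 + 6·3) = (36, 37, 26)
w2 = Pw1 = (0·36 + 5·37 + 7·26; 2·36 + 6·37 + 5·26; 1·36 + 2·37 + 6·26) = (367, 424, 266)
w3 = Pw2 = (3982, 4608, 2811)
Ratio at component: 4608 / 424 = 10.868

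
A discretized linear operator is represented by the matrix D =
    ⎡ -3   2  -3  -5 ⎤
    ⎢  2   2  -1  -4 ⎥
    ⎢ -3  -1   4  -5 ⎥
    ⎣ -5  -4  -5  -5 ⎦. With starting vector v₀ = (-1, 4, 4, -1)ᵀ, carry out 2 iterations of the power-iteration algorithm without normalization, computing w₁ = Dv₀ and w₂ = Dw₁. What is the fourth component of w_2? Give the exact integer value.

w1 = Dv₀ = ((-3)·(-1) + 2·4 + (-3)·4 + (-5)·(-1); 2·(-1) + 2·4 + (-1)·4 + (-4)·(-1); (-3)·(-1) + (-1)·4 + 4·4 + (-5)·(-1); (-5)·(-1) + (-4)·4 + (-5)·4 + (-5)·(-1)) = (4, 6, 20, -26)
w2 = Dw1 = ((-3)·4 + 2·6 + (-3)·20 + (-5)·(-26); 2·4 + 2·6 + (-1)·20 + (-4)·(-26); (-3)·4 + (-1)·6 + 4·20 + (-5)·(-26); (-5)·4 + (-4)·6 + (-5)·20 + (-5)·(-26)) = (70, 104, 192, -14)
The requested component of w2 is -14.

-14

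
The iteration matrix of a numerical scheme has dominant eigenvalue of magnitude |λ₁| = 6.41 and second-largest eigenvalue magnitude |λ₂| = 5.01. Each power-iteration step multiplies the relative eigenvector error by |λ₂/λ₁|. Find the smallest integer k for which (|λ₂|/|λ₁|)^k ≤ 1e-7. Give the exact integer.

66

|λ₂/λ₁| = 5.01/6.41 = 0.78159
Need k ≥ ln(1e-7) / ln(0.78159) = -16.1181 / -0.2464 ≈ 65.408
Smallest integer k satisfying the bound: 66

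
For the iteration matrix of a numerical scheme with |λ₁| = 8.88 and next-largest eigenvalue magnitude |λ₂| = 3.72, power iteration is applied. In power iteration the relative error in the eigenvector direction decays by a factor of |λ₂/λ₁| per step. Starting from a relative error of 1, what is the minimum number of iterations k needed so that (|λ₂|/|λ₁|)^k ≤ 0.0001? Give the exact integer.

|λ₂/λ₁| = 3.72/8.88 = 0.41892
Need k ≥ ln(0.0001) / ln(0.41892) = -9.2103 / -0.8701 ≈ 10.586
Smallest integer k satisfying the bound: 11

11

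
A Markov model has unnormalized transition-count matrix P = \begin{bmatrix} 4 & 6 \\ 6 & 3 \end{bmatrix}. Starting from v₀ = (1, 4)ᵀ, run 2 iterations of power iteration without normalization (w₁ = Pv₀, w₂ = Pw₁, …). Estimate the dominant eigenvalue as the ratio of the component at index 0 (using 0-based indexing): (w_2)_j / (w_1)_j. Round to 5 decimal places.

λ ≈ 7.85714

w1 = Pv₀ = (4·1 + 6·4; 6·1 + 3·4) = (28, 18)
w2 = Pw1 = (4·28 + 6·18; 6·28 + 3·18) = (220, 222)
Ratio at component: 220 / 28 = 7.85714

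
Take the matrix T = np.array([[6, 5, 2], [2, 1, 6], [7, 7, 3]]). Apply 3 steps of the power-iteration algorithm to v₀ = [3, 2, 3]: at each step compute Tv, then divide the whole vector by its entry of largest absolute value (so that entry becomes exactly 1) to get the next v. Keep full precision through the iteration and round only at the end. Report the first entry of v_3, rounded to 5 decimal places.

Tv0 = (34.000000, 26.000000, 44.000000); divide by 44.000000 → v1 = (0.772727, 0.590909, 1.000000)
Tv1 = (9.590909, 8.136364, 12.545455); divide by 12.545455 → v2 = (0.764493, 0.648551, 1.000000)
Tv2 = (9.829710, 8.177536, 12.891304); divide by 12.891304 → v3 = (0.762507, 0.634345, 1.000000)
Requested entry of v3: 5426/7116 = 0.76251

0.76251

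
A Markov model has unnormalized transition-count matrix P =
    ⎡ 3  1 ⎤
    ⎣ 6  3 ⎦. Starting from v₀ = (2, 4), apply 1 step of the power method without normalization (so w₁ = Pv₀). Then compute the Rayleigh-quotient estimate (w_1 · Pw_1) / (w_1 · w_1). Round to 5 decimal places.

w1 = Pv₀ = (10, 24)
Pw1 = (54, 132)
w1·Pw1 = 10·54 + 24·132 = 3708; w1·w1 = 10·10 + 24·24 = 676
λ ≈ 3708/676 = 5.48521

5.48521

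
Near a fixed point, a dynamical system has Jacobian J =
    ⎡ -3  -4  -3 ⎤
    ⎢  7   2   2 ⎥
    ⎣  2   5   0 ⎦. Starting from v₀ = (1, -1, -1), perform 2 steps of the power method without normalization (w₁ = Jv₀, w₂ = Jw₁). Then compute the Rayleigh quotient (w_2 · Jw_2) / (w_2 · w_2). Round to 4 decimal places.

w1 = Jv₀ = (4, 3, -3)
w2 = Jw1 = (-15, 28, 23)
Jw2 = (-136, -3, 110)
w2·Jw2 = (-15)·(-136) + 28·(-3) + 23·110 = 4486; w2·w2 = (-15)·(-15) + 28·28 + 23·23 = 1538
λ ≈ 4486/1538 = 2.9168

λ ≈ 2.9168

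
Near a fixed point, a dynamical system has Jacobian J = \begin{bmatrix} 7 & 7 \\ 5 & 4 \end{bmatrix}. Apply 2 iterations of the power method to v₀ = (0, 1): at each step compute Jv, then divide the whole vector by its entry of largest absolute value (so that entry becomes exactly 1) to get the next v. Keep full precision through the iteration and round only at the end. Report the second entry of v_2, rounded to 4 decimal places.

Jv0 = (7.00000, 4.00000); divide by 7.00000 → v1 = (1.00000, 0.57143)
Jv1 = (11.00000, 7.28571); divide by 11.00000 → v2 = (1.00000, 0.66234)
Requested entry of v2: 51/77 = 0.6623

0.6623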